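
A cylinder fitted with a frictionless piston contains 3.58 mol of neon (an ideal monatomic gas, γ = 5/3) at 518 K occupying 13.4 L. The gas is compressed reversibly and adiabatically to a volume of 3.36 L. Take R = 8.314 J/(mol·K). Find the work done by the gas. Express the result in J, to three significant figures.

W ≈ -35000 J

Adiabatic: TV^(γ−1) = const with γ = 5/3.
T₂ = T₁ (V₁/V₂)^(γ−1) = 518 × (13.4/3.36)^0.667 = 518 × 2.515 = 1303 K.
W_by = nCᵥ(T₁ − T₂) = (3.58)(12.47)(518 − 1303) = -35033 J.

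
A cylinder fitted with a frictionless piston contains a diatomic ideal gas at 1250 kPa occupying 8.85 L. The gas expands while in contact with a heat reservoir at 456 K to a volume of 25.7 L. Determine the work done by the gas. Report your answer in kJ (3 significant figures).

Isothermal: W = nRT ln(V₂/V₁) = P₁V₁ ln(V₂/V₁).
P₁V₁ = (1250 kPa)(8.85 L) = 11062 J.
W = 11062 × ln(25.7/8.85) = 11062 × 1.066
W_by_gas = 11793 J.

W ≈ 11.8 kJ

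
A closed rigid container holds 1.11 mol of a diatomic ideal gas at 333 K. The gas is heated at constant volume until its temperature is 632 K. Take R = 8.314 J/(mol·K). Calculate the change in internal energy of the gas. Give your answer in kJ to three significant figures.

ΔU ≈ 6.90 kJ

Constant volume ⇒ W = 0, so Q = ΔU = nCᵥΔT with Cᵥ = 5R/2 = 20.79 J/(mol·K).
ΔU = (1.11)(20.79)(632 − 333) = 6898 J.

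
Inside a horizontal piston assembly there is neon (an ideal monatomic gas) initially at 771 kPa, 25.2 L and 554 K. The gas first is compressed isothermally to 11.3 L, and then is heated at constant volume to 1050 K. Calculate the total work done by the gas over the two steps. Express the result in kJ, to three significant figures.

Step 1 (isothermal): W = P₁V₁ ln(V₂/V₁) = (19429) ln(11.3/25.2) = -15583 J.
Step 2 (isochoric): W = 0 (constant volume).
W_total = -15583 + 0 = -15583 J.

W_total ≈ -15.6 kJ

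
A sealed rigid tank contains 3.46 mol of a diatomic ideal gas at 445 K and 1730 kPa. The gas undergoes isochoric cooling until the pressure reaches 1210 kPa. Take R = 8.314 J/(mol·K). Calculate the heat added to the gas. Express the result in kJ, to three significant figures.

Constant volume ⇒ W = 0, so Q = ΔU = nCᵥΔT with Cᵥ = 5R/2 = 20.79 J/(mol·K).
At constant V, T₂/T₁ = P₂/P₁ ⇒ ΔT = T₁(P₂/P₁ − 1) = 445·(1210/1730 − 1) = -133.8 K.
ΔU = (3.46)(20.79)(-133.8) = -9619 J.

Q ≈ -9.62 kJ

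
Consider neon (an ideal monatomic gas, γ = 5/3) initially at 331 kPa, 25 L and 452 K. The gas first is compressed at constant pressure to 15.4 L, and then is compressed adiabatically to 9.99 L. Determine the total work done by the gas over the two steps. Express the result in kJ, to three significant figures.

W_total ≈ -5.73 kJ

Step 1 (isobaric): W = PΔV = (331 kPa)(15.4 − 25 L) = -3178 J.
After step 1: P = 331 kPa, V = 15.4 L, T = 278.4 K.
Step 2 (adiabatic): W = (P₁V₁ − P₂V₂)/(γ−1) = (5097 − 6802)/0.667 = -2557 J.
W_total = -3178 − 2557 = -5735 J.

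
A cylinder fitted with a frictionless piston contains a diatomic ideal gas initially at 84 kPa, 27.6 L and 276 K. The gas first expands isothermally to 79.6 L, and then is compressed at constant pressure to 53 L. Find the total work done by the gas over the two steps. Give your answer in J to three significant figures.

W_total ≈ 1680 J

Step 1 (isothermal): W = P₁V₁ ln(V₂/V₁) = (2318) ln(79.6/27.6) = 2456 J.
After step 1: P = 29.13 kPa, V = 79.6 L, T = 276 K.
Step 2 (isobaric): W = PΔV = (29.13 kPa)(53 − 79.6 L) = -774.7 J.
W_total = 2456 − 774.7 = 1681 J.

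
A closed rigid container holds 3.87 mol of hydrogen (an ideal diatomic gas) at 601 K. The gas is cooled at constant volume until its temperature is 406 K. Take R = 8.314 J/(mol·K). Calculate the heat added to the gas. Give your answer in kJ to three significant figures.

Q ≈ -15.7 kJ

Constant volume ⇒ W = 0, so Q = ΔU = nCᵥΔT with Cᵥ = 5R/2 = 20.79 J/(mol·K).
ΔU = (3.87)(20.79)(406 − 601) = -15685 J.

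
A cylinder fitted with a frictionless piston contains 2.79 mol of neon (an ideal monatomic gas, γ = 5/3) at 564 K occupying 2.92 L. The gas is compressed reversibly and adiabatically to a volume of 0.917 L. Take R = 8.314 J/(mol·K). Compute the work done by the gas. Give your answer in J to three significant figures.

W ≈ -22900 J

Adiabatic: TV^(γ−1) = const with γ = 5/3.
T₂ = T₁ (V₁/V₂)^(γ−1) = 564 × (2.92/0.917)^0.667 = 564 × 2.164 = 1221 K.
W_by = nCᵥ(T₁ − T₂) = (2.79)(12.47)(564 − 1221) = -22851 J.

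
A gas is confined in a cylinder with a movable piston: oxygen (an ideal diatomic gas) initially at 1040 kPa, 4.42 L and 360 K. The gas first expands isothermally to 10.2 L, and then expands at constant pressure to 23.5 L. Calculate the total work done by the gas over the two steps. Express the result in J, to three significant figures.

Step 1 (isothermal): W = P₁V₁ ln(V₂/V₁) = (4597) ln(10.2/4.42) = 3844 J.
After step 1: P = 450.7 kPa, V = 10.2 L, T = 360 K.
Step 2 (isobaric): W = PΔV = (450.7 kPa)(23.5 − 10.2 L) = 5994 J.
W_total = 3844 + 5994 = 9838 J.

W_total ≈ 9840 J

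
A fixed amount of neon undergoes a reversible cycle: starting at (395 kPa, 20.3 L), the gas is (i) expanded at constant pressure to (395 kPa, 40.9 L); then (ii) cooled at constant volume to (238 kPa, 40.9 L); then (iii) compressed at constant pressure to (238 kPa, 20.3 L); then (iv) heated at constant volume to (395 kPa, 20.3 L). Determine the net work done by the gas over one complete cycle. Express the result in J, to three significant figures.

Constant-volume legs do no work.
W(i) = (395)(40.9 − 20.3) = 8137 J; W(iii) = (238)(20.3 − 40.9) = -4903 J.
W_net = 8137 − 4903 = 3234 J (the clockwise enclosed area).

W_net ≈ 3230 J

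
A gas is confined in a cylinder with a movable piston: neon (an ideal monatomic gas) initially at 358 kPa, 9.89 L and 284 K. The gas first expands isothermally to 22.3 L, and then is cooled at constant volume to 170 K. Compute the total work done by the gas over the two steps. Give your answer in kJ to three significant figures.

W_total ≈ 2.88 kJ

Step 1 (isothermal): W = P₁V₁ ln(V₂/V₁) = (3541) ln(22.3/9.89) = 2879 J.
Step 2 (isochoric): W = 0 (constant volume).
W_total = 2879 + 0 = 2879 J.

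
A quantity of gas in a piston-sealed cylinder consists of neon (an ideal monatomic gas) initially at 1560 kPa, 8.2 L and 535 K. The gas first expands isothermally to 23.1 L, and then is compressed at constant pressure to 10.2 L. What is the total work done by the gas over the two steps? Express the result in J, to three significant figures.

Step 1 (isothermal): W = P₁V₁ ln(V₂/V₁) = (12792) ln(23.1/8.2) = 13249 J.
After step 1: P = 553.8 kPa, V = 23.1 L, T = 535 K.
Step 2 (isobaric): W = PΔV = (553.8 kPa)(10.2 − 23.1 L) = -7144 J.
W_total = 13249 − 7144 = 6105 J.

W_total ≈ 6110 J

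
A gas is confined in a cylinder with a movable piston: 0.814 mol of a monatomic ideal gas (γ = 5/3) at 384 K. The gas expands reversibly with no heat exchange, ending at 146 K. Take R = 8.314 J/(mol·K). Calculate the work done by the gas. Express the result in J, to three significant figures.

W ≈ 2420 J

Adiabatic ⇒ Q = 0, so W_by = −ΔU = nCᵥ(T₁ − T₂).
Cᵥ = 3R/2 = 12.47 J/(mol·K).
W = (0.814)(12.47)(384 − 146) = 2416 J.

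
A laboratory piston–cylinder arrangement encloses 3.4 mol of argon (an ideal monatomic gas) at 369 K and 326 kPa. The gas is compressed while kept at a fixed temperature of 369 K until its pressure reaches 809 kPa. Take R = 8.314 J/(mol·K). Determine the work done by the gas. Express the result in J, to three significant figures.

Isothermal process: W = nRT ln(V₂/V₁) = nRT ln(P₁/P₂).
W = (3.4)(8.314)(369) × ln(326/809)
  = 10431 × ln(0.403) = 10431 × -0.9089
W_by_gas = -9481 J.

W ≈ -9480 J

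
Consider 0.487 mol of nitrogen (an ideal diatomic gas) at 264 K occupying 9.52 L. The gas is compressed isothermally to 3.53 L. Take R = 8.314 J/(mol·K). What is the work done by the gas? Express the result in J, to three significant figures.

W ≈ -1060 J

Isothermal: W = nRT ln(V₂/V₁).
W = (0.487)(8.314)(264) × ln(3.53/9.52)
  = 1069 × -0.9921
W_by_gas = -1060 J.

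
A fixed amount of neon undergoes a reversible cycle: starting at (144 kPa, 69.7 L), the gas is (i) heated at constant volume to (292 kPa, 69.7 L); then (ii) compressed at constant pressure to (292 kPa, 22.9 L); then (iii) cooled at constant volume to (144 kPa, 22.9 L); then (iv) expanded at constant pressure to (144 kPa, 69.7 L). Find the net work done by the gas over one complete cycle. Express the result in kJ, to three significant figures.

W_net ≈ -6.93 kJ

Constant-volume legs do no work.
W(ii) = (292)(22.9 − 69.7) = -13666 J; W(iv) = (144)(69.7 − 22.9) = 6739 J.
W_net = -13666 + 6739 = -6926 J (the counter-clockwise enclosed area).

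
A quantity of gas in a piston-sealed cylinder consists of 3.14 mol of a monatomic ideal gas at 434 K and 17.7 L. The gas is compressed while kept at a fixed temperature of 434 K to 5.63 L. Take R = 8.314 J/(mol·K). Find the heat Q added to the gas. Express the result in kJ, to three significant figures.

Q ≈ -13.0 kJ

Isothermal ⇒ ΔU = 0, so Q = W = nRT ln(V₂/V₁).
Q = (3.14)(8.314)(434) ln(5.63/17.7) = 11330 × -1.145 = -12978 J.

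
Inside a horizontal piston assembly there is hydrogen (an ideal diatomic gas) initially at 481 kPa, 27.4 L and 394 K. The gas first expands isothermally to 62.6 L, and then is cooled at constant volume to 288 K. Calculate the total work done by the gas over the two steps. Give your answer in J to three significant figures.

Step 1 (isothermal): W = P₁V₁ ln(V₂/V₁) = (13179) ln(62.6/27.4) = 10889 J.
Step 2 (isochoric): W = 0 (constant volume).
W_total = 10889 + 0 = 10889 J.

W_total ≈ 10900 J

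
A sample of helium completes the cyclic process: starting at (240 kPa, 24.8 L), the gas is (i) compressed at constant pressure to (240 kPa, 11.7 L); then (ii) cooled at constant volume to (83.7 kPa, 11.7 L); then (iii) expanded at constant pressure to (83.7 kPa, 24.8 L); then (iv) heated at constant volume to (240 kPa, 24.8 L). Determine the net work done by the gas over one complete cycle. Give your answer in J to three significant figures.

Constant-volume legs do no work.
W(i) = (240)(11.7 − 24.8) = -3144 J; W(iii) = (83.7)(24.8 − 11.7) = 1096 J.
W_net = -3144 + 1096 = -2048 J (the counter-clockwise enclosed area).

W_net ≈ -2050 J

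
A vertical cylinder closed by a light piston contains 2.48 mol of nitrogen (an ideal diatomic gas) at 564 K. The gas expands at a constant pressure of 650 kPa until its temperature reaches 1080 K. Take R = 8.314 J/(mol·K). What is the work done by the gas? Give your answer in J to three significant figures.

W ≈ 10600 J

Isobaric: W = P ΔV = nR ΔT.
W = (2.48)(8.314)(1080 − 564) = 10639 J.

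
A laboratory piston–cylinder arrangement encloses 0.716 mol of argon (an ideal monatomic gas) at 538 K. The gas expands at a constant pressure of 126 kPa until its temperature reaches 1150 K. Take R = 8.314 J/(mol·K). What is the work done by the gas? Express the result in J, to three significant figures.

W ≈ 3640 J

Isobaric: W = P ΔV = nR ΔT.
W = (0.716)(8.314)(1150 − 538) = 3643 J.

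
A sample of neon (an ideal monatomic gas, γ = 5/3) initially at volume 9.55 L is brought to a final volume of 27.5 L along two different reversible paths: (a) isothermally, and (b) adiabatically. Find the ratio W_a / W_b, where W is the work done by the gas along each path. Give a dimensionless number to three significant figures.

Path (a) isothermal: W = P₁V₁ ln(V₂/V₁) → W_a/(P₁V₁) = 1.058.
Path (b) adiabatic: W = P₁V₁(1 − (V₁/V₂)^(γ−1))/(γ−1) → W_b/(P₁V₁) = 0.7589.
W_a / W_b = 1.058 / 0.7589 = 1.394.

W_a / W_b ≈ 1.39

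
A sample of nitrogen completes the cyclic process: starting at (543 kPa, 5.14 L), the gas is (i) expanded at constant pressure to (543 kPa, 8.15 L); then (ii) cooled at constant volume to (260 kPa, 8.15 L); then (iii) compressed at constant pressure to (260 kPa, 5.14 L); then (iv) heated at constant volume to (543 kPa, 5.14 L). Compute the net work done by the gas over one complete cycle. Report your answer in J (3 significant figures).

W_net ≈ 852 J

Constant-volume legs do no work.
W(i) = (543)(8.15 − 5.14) = 1634 J; W(iii) = (260)(5.14 − 8.15) = -782.6 J.
W_net = 1634 − 782.6 = 851.8 J (the clockwise enclosed area).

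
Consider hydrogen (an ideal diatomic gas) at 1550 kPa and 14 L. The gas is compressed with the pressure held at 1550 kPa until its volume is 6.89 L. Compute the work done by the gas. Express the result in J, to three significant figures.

Isobaric: W = P ΔV.
W = (1550 kPa)(6.89 − 14 L) = (1550)(-7.11) = -11020 J.

W ≈ -11000 J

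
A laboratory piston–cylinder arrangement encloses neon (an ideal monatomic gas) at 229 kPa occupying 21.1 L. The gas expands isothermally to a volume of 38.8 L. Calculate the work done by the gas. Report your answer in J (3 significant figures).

Isothermal: W = nRT ln(V₂/V₁) = P₁V₁ ln(V₂/V₁).
P₁V₁ = (229 kPa)(21.1 L) = 4832 J.
W = 4832 × ln(38.8/21.1) = 4832 × 0.6091
W_by_gas = 2943 J.

W ≈ 2940 J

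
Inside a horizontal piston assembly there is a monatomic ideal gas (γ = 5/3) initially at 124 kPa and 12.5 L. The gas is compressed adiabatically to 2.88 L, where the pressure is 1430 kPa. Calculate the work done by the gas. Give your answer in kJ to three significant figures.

W ≈ -3.85 kJ

Adiabatic: W = (P₁V₁ − P₂V₂)/(γ − 1) with γ = 5/3.
P₁V₁ = 1550 J, P₂V₂ = 4118 J.
W = (1550 − 4118) / 0.6667 = -3853 J.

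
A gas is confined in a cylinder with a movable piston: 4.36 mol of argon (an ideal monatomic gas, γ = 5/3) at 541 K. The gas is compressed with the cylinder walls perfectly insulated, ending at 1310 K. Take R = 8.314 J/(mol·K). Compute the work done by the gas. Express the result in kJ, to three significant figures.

Adiabatic ⇒ Q = 0, so W_by = −ΔU = nCᵥ(T₁ − T₂).
Cᵥ = 3R/2 = 12.47 J/(mol·K).
W = (4.36)(12.47)(541 − 1310) = -41813 J.

W ≈ -41.8 kJ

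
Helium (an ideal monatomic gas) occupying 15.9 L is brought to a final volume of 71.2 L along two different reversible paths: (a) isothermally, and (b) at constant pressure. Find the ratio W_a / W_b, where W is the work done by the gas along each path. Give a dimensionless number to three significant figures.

Path (a) isothermal: W = P₁V₁ ln(V₂/V₁) → W_a/(P₁V₁) = 1.499.
Path (b) isobaric: W = P₁(V₂ − V₁) → W_b/(P₁V₁) = 3.478.
W_a / W_b = 1.499 / 3.478 = 0.431.

W_a / W_b ≈ 0.431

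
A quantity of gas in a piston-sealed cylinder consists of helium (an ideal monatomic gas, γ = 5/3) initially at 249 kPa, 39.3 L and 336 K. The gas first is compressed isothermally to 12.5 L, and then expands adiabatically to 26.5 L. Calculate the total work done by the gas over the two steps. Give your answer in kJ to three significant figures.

Step 1 (isothermal): W = P₁V₁ ln(V₂/V₁) = (9786) ln(12.5/39.3) = -11209 J.
After step 1: P = 782.9 kPa, V = 12.5 L, T = 336 K.
Step 2 (adiabatic): W = (P₁V₁ − P₂V₂)/(γ−1) = (9786 − 5930)/0.667 = 5784 J.
W_total = -11209 + 5784 = -5426 J.

W_total ≈ -5.43 kJ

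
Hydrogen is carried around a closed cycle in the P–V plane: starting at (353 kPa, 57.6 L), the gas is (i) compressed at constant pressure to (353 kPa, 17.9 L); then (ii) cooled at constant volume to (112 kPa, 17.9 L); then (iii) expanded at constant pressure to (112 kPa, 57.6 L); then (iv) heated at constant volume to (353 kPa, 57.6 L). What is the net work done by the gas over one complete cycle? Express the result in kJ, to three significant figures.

W_net ≈ -9.57 kJ

Constant-volume legs do no work.
W(i) = (353)(17.9 − 57.6) = -14014 J; W(iii) = (112)(57.6 − 17.9) = 4446 J.
W_net = -14014 + 4446 = -9568 J (the counter-clockwise enclosed area).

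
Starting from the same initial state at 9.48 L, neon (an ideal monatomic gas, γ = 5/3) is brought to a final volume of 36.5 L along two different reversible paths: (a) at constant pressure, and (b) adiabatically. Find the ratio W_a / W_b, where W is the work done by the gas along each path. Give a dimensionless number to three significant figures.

W_a / W_b ≈ 3.20

Path (a) isobaric: W = P₁(V₂ − V₁) → W_a/(P₁V₁) = 2.85.
Path (b) adiabatic: W = P₁V₁(1 − (V₁/V₂)^(γ−1))/(γ−1) → W_b/(P₁V₁) = 0.8894.
W_a / W_b = 2.85 / 0.8894 = 3.205.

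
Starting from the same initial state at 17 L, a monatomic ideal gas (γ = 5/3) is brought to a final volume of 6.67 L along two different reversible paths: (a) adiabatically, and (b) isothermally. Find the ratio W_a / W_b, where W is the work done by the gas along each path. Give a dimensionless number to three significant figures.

W_a / W_b ≈ 1.39

Path (a) adiabatic: W = P₁V₁(1 − (V₁/V₂)^(γ−1))/(γ−1) → W_a/(P₁V₁) = -1.299.
Path (b) isothermal: W = P₁V₁ ln(V₂/V₁) → W_b/(P₁V₁) = -0.9356.
W_a / W_b = -1.299 / -0.9356 = 1.388.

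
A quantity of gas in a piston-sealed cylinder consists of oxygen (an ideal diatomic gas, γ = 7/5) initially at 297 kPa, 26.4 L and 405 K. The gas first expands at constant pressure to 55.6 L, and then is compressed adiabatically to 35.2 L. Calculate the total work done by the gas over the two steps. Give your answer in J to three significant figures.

Step 1 (isobaric): W = PΔV = (297 kPa)(55.6 − 26.4 L) = 8672 J.
After step 1: P = 297 kPa, V = 55.6 L, T = 853 K.
Step 2 (adiabatic): W = (P₁V₁ − P₂V₂)/(γ−1) = (16513 − 19826)/0.4 = -8283 J.
W_total = 8672 − 8283 = 389.4 J.

W_total ≈ 389 J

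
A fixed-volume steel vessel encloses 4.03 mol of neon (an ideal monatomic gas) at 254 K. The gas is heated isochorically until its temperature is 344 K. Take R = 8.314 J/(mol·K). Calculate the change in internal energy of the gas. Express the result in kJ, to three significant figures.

ΔU ≈ 4.52 kJ

Constant volume ⇒ W = 0, so Q = ΔU = nCᵥΔT with Cᵥ = 3R/2 = 12.47 J/(mol·K).
ΔU = (4.03)(12.47)(344 − 254) = 4523 J.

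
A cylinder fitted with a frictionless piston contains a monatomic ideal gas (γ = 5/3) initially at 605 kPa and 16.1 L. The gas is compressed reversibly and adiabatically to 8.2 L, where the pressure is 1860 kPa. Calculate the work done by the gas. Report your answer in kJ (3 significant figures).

Adiabatic: W = (P₁V₁ − P₂V₂)/(γ − 1) with γ = 5/3.
P₁V₁ = 9740 J, P₂V₂ = 15252 J.
W = (9740 − 15252) / 0.6667 = -8267 J.

W ≈ -8.27 kJ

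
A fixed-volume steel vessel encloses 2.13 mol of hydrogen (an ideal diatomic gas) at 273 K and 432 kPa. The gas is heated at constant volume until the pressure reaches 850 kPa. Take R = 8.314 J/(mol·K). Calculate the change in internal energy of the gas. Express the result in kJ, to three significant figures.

Constant volume ⇒ W = 0, so Q = ΔU = nCᵥΔT with Cᵥ = 5R/2 = 20.79 J/(mol·K).
At constant V, T₂/T₁ = P₂/P₁ ⇒ ΔT = T₁(P₂/P₁ − 1) = 273·(850/432 − 1) = 264.2 K.
ΔU = (2.13)(20.79)(264.2) = 11695 J.

ΔU ≈ 11.7 kJ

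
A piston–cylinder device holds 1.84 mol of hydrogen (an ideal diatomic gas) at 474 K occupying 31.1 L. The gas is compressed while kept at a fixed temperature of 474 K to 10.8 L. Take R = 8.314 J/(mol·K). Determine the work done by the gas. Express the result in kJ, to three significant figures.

W ≈ -7.67 kJ

Isothermal: W = nRT ln(V₂/V₁).
W = (1.84)(8.314)(474) × ln(10.8/31.1)
  = 7251 × -1.058
W_by_gas = -7669 J.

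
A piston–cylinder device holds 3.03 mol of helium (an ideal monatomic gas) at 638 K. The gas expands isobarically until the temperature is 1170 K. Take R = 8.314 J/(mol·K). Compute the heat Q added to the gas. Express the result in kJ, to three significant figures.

Isobaric: W = nRΔT = (3.03)(8.314)(532) = 13402 J.
ΔU = nCᵥΔT with Cᵥ = 3R/2: ΔU = (3.03)(12.47)(532) = 20103 J.
Q = ΔU + W = 20103 + 13402 = 33505 J.

Q ≈ 33.5 kJ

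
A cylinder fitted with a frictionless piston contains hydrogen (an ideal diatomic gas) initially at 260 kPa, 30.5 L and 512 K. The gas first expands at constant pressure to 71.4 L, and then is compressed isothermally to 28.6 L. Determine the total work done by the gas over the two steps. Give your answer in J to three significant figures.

Step 1 (isobaric): W = PΔV = (260 kPa)(71.4 − 30.5 L) = 10634 J.
After step 1: P = 260 kPa, V = 71.4 L, T = 1199 K.
Step 2 (isothermal): W = P₁V₁ ln(V₂/V₁) = (18564) ln(28.6/71.4) = -16984 J.
W_total = 10634 − 16984 = -6350 J.

W_total ≈ -6350 J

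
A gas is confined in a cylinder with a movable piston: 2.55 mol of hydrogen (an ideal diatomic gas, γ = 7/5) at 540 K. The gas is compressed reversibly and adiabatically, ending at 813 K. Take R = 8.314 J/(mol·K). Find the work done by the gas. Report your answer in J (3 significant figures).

W ≈ -14500 J

Adiabatic ⇒ Q = 0, so W_by = −ΔU = nCᵥ(T₁ − T₂).
Cᵥ = 5R/2 = 20.79 J/(mol·K).
W = (2.55)(20.79)(540 − 813) = -14469 J.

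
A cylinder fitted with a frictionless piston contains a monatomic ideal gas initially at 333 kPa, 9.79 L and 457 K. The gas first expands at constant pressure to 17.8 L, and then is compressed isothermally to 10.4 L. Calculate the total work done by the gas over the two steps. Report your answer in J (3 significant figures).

W_total ≈ -518 J

Step 1 (isobaric): W = PΔV = (333 kPa)(17.8 − 9.79 L) = 2667 J.
After step 1: P = 333 kPa, V = 17.8 L, T = 830.9 K.
Step 2 (isothermal): W = P₁V₁ ln(V₂/V₁) = (5927) ln(10.4/17.8) = -3185 J.
W_total = 2667 − 3185 = -518 J.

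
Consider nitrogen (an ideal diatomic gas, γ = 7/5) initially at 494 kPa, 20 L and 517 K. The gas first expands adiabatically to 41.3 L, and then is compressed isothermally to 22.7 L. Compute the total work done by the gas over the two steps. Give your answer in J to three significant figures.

Step 1 (adiabatic): W = (P₁V₁ − P₂V₂)/(γ−1) = (9880 − 7392)/0.4 = 6219 J.
After step 1: P = 179 kPa, V = 41.3 L, T = 386.8 K.
Step 2 (isothermal): W = P₁V₁ ln(V₂/V₁) = (7392) ln(22.7/41.3) = -4424 J.
W_total = 6219 − 4424 = 1794 J.

W_total ≈ 1790 J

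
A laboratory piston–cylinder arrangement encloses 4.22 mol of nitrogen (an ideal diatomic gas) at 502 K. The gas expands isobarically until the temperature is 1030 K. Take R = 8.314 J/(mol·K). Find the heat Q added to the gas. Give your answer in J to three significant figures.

Isobaric: W = nRΔT = (4.22)(8.314)(528) = 18525 J.
ΔU = nCᵥΔT with Cᵥ = 5R/2: ΔU = (4.22)(20.79)(528) = 46312 J.
Q = ΔU + W = 46312 + 18525 = 64837 J.

Q ≈ 64800 J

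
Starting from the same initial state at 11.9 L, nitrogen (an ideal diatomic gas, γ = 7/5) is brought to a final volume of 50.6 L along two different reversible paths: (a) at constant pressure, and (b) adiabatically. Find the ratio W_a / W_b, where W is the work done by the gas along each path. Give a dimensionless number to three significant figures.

W_a / W_b ≈ 2.96

Path (a) isobaric: W = P₁(V₂ − V₁) → W_a/(P₁V₁) = 3.252.
Path (b) adiabatic: W = P₁V₁(1 − (V₁/V₂)^(γ−1))/(γ−1) → W_b/(P₁V₁) = 1.099.
W_a / W_b = 3.252 / 1.099 = 2.96.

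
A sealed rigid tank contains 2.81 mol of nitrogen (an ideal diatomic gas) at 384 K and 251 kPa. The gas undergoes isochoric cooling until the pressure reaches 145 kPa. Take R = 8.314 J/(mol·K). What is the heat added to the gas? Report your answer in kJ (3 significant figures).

Constant volume ⇒ W = 0, so Q = ΔU = nCᵥΔT with Cᵥ = 5R/2 = 20.79 J/(mol·K).
At constant V, T₂/T₁ = P₂/P₁ ⇒ ΔT = T₁(P₂/P₁ − 1) = 384·(145/251 − 1) = -162.2 K.
ΔU = (2.81)(20.79)(-162.2) = -9472 J.

Q ≈ -9.47 kJ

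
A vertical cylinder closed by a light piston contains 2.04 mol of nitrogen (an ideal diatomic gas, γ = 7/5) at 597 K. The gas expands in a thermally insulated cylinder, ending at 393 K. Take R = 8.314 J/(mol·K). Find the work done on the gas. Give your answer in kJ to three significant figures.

Adiabatic ⇒ Q = 0, so W_by = −ΔU = nCᵥ(T₁ − T₂).
Cᵥ = 5R/2 = 20.79 J/(mol·K).
W = (2.04)(20.79)(597 − 393) = 8650 J.
Work on gas = −W_by = -8650 J.

W ≈ -8.65 kJ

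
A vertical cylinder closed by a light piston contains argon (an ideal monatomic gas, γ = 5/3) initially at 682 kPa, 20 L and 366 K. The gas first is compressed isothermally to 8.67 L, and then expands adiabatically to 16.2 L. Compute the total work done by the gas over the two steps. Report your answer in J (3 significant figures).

Step 1 (isothermal): W = P₁V₁ ln(V₂/V₁) = (13640) ln(8.67/20) = -11401 J.
After step 1: P = 1573 kPa, V = 8.67 L, T = 366 K.
Step 2 (adiabatic): W = (P₁V₁ − P₂V₂)/(γ−1) = (13640 − 8991)/0.667 = 6973 J.
W_total = -11401 + 6973 = -4428 J.

W_total ≈ -4430 J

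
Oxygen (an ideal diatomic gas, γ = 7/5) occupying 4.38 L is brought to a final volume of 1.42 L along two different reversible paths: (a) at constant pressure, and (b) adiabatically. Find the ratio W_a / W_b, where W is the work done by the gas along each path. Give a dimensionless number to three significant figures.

Path (a) isobaric: W = P₁(V₂ − V₁) → W_a/(P₁V₁) = -0.6758.
Path (b) adiabatic: W = P₁V₁(1 − (V₁/V₂)^(γ−1))/(γ−1) → W_b/(P₁V₁) = -1.423.
W_a / W_b = -0.6758 / -1.423 = 0.4749.

W_a / W_b ≈ 0.475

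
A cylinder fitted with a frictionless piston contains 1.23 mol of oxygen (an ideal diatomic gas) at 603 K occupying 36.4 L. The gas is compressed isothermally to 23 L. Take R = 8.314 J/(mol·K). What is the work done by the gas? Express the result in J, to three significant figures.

Isothermal: W = nRT ln(V₂/V₁).
W = (1.23)(8.314)(603) × ln(23/36.4)
  = 6166 × -0.4591
W_by_gas = -2831 J.

W ≈ -2830 J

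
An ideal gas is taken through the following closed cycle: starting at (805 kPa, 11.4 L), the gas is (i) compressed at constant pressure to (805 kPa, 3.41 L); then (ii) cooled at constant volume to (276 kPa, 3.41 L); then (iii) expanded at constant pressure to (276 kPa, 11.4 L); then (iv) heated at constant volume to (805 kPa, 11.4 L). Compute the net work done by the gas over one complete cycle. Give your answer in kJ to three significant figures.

W_net ≈ -4.23 kJ

Constant-volume legs do no work.
W(i) = (805)(3.41 − 11.4) = -6432 J; W(iii) = (276)(11.4 − 3.41) = 2205 J.
W_net = -6432 + 2205 = -4227 J (the counter-clockwise enclosed area).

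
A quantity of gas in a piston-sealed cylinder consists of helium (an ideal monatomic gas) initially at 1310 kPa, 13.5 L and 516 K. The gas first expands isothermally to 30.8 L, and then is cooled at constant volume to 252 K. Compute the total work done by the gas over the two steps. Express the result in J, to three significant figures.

Step 1 (isothermal): W = P₁V₁ ln(V₂/V₁) = (17685) ln(30.8/13.5) = 14587 J.
Step 2 (isochoric): W = 0 (constant volume).
W_total = 14587 + 0 = 14587 J.

W_total ≈ 14600 J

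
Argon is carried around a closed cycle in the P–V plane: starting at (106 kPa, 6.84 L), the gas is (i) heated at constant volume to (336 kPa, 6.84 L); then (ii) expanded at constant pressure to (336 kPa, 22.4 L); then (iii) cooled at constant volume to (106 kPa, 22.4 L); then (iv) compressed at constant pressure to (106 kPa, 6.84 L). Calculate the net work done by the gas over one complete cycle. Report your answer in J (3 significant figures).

W_net ≈ 3580 J

Constant-volume legs do no work.
W(ii) = (336)(22.4 − 6.84) = 5228 J; W(iv) = (106)(6.84 − 22.4) = -1649 J.
W_net = 5228 − 1649 = 3579 J (the clockwise enclosed area).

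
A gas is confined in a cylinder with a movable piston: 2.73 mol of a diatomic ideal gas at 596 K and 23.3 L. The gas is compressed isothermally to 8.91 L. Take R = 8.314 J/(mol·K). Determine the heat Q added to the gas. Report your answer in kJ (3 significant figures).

Q ≈ -13.0 kJ

Isothermal ⇒ ΔU = 0, so Q = W = nRT ln(V₂/V₁).
Q = (2.73)(8.314)(596) ln(8.91/23.3) = 13528 × -0.9613 = -13004 J.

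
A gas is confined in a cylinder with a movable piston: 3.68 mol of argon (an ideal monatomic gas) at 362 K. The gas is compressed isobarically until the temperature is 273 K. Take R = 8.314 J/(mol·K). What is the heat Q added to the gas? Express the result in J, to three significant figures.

Isobaric: W = nRΔT = (3.68)(8.314)(-89) = -2723 J.
ΔU = nCᵥΔT with Cᵥ = 3R/2: ΔU = (3.68)(12.47)(-89) = -4085 J.
Q = ΔU + W = -4085 − 2723 = -6808 J.

Q ≈ -6810 J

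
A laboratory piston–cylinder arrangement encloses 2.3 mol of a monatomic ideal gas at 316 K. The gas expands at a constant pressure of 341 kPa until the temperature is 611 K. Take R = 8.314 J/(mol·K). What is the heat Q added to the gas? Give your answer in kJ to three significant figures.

Isobaric: W = nRΔT = (2.3)(8.314)(295) = 5641 J.
ΔU = nCᵥΔT with Cᵥ = 3R/2: ΔU = (2.3)(12.47)(295) = 8462 J.
Q = ΔU + W = 8462 + 5641 = 14103 J.

Q ≈ 14.1 kJ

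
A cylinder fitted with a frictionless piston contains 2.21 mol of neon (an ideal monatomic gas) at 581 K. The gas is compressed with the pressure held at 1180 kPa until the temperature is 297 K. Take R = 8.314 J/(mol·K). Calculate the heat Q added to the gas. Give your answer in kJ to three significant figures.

Q ≈ -13.0 kJ

Isobaric: W = nRΔT = (2.21)(8.314)(-284) = -5218 J.
ΔU = nCᵥΔT with Cᵥ = 3R/2: ΔU = (2.21)(12.47)(-284) = -7827 J.
Q = ΔU + W = -7827 − 5218 = -13045 J.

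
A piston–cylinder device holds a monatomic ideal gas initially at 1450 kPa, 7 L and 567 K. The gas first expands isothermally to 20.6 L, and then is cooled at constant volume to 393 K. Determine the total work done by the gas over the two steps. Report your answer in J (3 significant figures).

W_total ≈ 11000 J

Step 1 (isothermal): W = P₁V₁ ln(V₂/V₁) = (10150) ln(20.6/7) = 10956 J.
Step 2 (isochoric): W = 0 (constant volume).
W_total = 10956 + 0 = 10956 J.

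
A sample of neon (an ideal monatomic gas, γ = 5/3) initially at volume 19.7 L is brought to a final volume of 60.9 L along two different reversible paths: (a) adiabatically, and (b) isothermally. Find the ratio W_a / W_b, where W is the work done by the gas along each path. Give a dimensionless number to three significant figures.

W_a / W_b ≈ 0.703

Path (a) adiabatic: W = P₁V₁(1 − (V₁/V₂)^(γ−1))/(γ−1) → W_a/(P₁V₁) = 0.7932.
Path (b) isothermal: W = P₁V₁ ln(V₂/V₁) → W_b/(P₁V₁) = 1.129.
W_a / W_b = 0.7932 / 1.129 = 0.7028.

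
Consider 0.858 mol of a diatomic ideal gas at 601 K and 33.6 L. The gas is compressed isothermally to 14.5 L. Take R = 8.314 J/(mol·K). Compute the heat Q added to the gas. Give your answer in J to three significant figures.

Isothermal ⇒ ΔU = 0, so Q = W = nRT ln(V₂/V₁).
Q = (0.858)(8.314)(601) ln(14.5/33.6) = 4287 × -0.8404 = -3603 J.

Q ≈ -3600 J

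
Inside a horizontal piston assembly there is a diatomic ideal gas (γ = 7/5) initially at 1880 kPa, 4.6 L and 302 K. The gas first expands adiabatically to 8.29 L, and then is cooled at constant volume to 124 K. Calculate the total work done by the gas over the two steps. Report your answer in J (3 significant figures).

Step 1 (adiabatic): W = (P₁V₁ − P₂V₂)/(γ−1) = (8648 − 6833)/0.4 = 4538 J.
Step 2 (isochoric): W = 0 (constant volume).
W_total = 4538 + 0 = 4538 J.

W_total ≈ 4540 J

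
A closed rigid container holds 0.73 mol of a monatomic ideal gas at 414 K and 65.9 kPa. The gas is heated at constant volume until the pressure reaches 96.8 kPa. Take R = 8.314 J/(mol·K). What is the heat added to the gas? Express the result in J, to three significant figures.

Q ≈ 1770 J

Constant volume ⇒ W = 0, so Q = ΔU = nCᵥΔT with Cᵥ = 3R/2 = 12.47 J/(mol·K).
At constant V, T₂/T₁ = P₂/P₁ ⇒ ΔT = T₁(P₂/P₁ − 1) = 414·(96.8/65.9 − 1) = 194.1 K.
ΔU = (0.73)(12.47)(194.1) = 1767 J.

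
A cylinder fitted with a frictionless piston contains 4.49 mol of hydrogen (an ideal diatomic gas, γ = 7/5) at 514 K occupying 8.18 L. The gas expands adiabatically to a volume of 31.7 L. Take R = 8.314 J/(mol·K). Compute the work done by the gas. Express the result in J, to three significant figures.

W ≈ 20100 J

Adiabatic: TV^(γ−1) = const with γ = 7/5.
T₂ = T₁ (V₁/V₂)^(γ−1) = 514 × (8.18/31.7)^0.4 = 514 × 0.5817 = 299 K.
W_by = nCᵥ(T₁ − T₂) = (4.49)(20.79)(514 − 299) = 20067 J.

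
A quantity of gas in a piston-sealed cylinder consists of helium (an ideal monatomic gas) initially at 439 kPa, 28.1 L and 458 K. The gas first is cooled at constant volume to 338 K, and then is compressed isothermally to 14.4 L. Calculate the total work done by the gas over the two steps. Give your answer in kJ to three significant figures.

Step 1 (isochoric): W = 0 (constant volume).
After step 1: P = 324 kPa (V unchanged).
Step 2 (isothermal): W = P₁V₁ ln(V₂/V₁) = (9104) ln(14.4/28.1) = -6086 J.
W_total = 0 − 6086 = -6086 J.

W_total ≈ -6.09 kJ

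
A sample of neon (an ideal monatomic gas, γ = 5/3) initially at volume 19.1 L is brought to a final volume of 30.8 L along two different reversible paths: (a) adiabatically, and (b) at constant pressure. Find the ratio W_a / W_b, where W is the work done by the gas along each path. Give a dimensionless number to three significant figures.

W_a / W_b ≈ 0.668

Path (a) adiabatic: W = P₁V₁(1 − (V₁/V₂)^(γ−1))/(γ−1) → W_a/(P₁V₁) = 0.4092.
Path (b) isobaric: W = P₁(V₂ − V₁) → W_b/(P₁V₁) = 0.6126.
W_a / W_b = 0.4092 / 0.6126 = 0.668.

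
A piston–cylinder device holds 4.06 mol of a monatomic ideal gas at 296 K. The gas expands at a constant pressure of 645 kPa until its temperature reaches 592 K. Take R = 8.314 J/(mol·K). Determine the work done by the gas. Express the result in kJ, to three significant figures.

W ≈ 9.99 kJ

Isobaric: W = P ΔV = nR ΔT.
W = (4.06)(8.314)(592 − 296) = 9991 J.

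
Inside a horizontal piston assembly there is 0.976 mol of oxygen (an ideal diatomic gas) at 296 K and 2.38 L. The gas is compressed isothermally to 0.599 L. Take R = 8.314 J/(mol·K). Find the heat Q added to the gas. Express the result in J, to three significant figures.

Q ≈ -3310 J

Isothermal ⇒ ΔU = 0, so Q = W = nRT ln(V₂/V₁).
Q = (0.976)(8.314)(296) ln(0.599/2.38) = 2402 × -1.38 = -3314 J.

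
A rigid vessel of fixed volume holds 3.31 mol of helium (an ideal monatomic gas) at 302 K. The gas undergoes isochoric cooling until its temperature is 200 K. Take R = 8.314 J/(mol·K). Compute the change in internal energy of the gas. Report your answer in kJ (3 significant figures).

Constant volume ⇒ W = 0, so Q = ΔU = nCᵥΔT with Cᵥ = 3R/2 = 12.47 J/(mol·K).
ΔU = (3.31)(12.47)(200 − 302) = -4210 J.

ΔU ≈ -4.21 kJ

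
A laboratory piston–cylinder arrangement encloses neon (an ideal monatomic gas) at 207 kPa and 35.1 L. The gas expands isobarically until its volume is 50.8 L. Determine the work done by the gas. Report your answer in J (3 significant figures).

W ≈ 3250 J

Isobaric: W = P ΔV.
W = (207 kPa)(50.8 − 35.1 L) = (207)(15.7) = 3250 J.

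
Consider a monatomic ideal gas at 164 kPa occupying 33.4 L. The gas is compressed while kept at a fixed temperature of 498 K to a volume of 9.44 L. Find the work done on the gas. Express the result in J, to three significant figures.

Isothermal: W = nRT ln(V₂/V₁) = P₁V₁ ln(V₂/V₁).
P₁V₁ = (164 kPa)(33.4 L) = 5478 J.
W = 5478 × ln(9.44/33.4) = 5478 × -1.264
W_by_gas = -6921 J; work on gas = −W_by = 6921 J.

W ≈ 6920 J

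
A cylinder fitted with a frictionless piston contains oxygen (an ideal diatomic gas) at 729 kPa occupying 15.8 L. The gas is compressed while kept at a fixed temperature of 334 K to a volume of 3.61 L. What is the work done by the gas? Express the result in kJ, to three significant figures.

Isothermal: W = nRT ln(V₂/V₁) = P₁V₁ ln(V₂/V₁).
P₁V₁ = (729 kPa)(15.8 L) = 11518 J.
W = 11518 × ln(3.61/15.8) = 11518 × -1.476
W_by_gas = -17004 J.

W ≈ -17.0 kJ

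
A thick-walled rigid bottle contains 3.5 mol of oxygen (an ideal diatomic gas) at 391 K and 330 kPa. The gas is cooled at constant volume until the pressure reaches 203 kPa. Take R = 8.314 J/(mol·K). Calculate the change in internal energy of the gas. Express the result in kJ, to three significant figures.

ΔU ≈ -10.9 kJ

Constant volume ⇒ W = 0, so Q = ΔU = nCᵥΔT with Cᵥ = 5R/2 = 20.79 J/(mol·K).
At constant V, T₂/T₁ = P₂/P₁ ⇒ ΔT = T₁(P₂/P₁ − 1) = 391·(203/330 − 1) = -150.5 K.
ΔU = (3.5)(20.79)(-150.5) = -10947 J.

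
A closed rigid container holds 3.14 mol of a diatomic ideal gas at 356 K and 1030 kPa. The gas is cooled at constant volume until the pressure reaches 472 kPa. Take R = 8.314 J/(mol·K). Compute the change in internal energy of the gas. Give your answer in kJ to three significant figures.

ΔU ≈ -12.6 kJ

Constant volume ⇒ W = 0, so Q = ΔU = nCᵥΔT with Cᵥ = 5R/2 = 20.79 J/(mol·K).
At constant V, T₂/T₁ = P₂/P₁ ⇒ ΔT = T₁(P₂/P₁ − 1) = 356·(472/1030 − 1) = -192.9 K.
ΔU = (3.14)(20.79)(-192.9) = -12587 J.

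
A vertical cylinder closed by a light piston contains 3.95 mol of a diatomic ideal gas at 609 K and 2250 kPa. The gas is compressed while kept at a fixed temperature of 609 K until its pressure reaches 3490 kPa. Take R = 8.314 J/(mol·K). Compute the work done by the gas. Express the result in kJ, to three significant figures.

W ≈ -8.78 kJ

Isothermal process: W = nRT ln(V₂/V₁) = nRT ln(P₁/P₂).
W = (3.95)(8.314)(609) × ln(2250/3490)
  = 20000 × ln(0.6447) = 20000 × -0.439
W_by_gas = -8779 J.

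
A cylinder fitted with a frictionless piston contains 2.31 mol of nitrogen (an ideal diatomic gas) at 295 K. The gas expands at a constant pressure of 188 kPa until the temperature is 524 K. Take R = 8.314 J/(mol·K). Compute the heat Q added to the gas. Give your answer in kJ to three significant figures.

Q ≈ 15.4 kJ

Isobaric: W = nRΔT = (2.31)(8.314)(229) = 4398 J.
ΔU = nCᵥΔT with Cᵥ = 5R/2: ΔU = (2.31)(20.79)(229) = 10995 J.
Q = ΔU + W = 10995 + 4398 = 15393 J.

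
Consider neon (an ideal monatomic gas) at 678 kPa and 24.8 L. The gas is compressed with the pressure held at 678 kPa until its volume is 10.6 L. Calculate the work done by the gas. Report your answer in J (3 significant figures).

W ≈ -9630 J

Isobaric: W = P ΔV.
W = (678 kPa)(10.6 − 24.8 L) = (678)(-14.2) = -9628 J.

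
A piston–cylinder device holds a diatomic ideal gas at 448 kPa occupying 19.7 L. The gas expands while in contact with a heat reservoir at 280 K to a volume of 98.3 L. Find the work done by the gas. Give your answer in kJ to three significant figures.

Isothermal: W = nRT ln(V₂/V₁) = P₁V₁ ln(V₂/V₁).
P₁V₁ = (448 kPa)(19.7 L) = 8826 J.
W = 8826 × ln(98.3/19.7) = 8826 × 1.607
W_by_gas = 14186 J.

W ≈ 14.2 kJ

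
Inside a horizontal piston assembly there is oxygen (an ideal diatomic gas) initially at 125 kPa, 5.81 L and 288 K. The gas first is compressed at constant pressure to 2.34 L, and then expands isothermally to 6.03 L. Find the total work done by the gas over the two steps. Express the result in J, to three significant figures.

W_total ≈ -157 J

Step 1 (isobaric): W = PΔV = (125 kPa)(2.34 − 5.81 L) = -433.7 J.
After step 1: P = 125 kPa, V = 2.34 L, T = 116 K.
Step 2 (isothermal): W = P₁V₁ ln(V₂/V₁) = (292.5) ln(6.03/2.34) = 276.9 J.
W_total = -433.7 + 276.9 = -156.9 J.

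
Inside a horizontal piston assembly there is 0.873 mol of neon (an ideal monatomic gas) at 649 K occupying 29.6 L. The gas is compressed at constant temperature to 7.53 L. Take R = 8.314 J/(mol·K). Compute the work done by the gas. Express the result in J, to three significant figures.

Isothermal: W = nRT ln(V₂/V₁).
W = (0.873)(8.314)(649) × ln(7.53/29.6)
  = 4711 × -1.369
W_by_gas = -6448 J.

W ≈ -6450 J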